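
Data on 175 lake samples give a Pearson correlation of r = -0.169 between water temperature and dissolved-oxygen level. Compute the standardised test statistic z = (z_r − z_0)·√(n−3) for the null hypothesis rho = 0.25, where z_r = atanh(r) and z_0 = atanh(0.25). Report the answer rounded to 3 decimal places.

-5.588

Fisher z: atanh(-0.169) = -0.170637, atanh(0.25) = 0.255413
z = (z_r − z_0)·√(n−3) = (-0.170637 − 0.255413)·√172 = -0.426050 · 13.114877 = -5.588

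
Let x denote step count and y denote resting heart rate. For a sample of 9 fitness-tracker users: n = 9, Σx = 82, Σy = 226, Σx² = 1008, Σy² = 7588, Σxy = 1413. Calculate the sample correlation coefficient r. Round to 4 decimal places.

Numerator: nΣxy − (Σx)(Σy) = 9·1413 − (82)(226) = -5815
Denominator: √[(nΣx²−(Σx)²)(nΣy²−(Σy)²)]
  nΣx²−(Σx)² = 9·1008 − 6724 = 2348;  nΣy²−(Σy)² = 9·7588 − 51076 = 17216
  √(2348·17216) = √40423168 = 6357.9217
r = -5815 / 6357.9217 = -0.9146

-0.9146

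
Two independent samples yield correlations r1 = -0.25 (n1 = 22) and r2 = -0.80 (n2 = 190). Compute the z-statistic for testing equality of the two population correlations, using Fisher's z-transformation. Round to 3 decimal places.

Fisher z-transforms: z1 = atanh(-0.25) = -0.255413, z2 = atanh(-0.80) = -1.098612; difference d = 0.843199
Var(d) = 1/19 + 1/187 = 0.0526316 + 0.0053476 = 0.0579792
z = d/√Var(d) = 0.843199 / √0.0579792 = 0.843199 / 0.240789 = 3.502

3.502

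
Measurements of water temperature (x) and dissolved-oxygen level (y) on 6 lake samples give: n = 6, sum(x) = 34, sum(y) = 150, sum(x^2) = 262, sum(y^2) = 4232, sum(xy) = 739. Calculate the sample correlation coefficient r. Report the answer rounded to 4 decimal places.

-0.6072

S_xy = nΣxy − ΣxΣy = 6·739 − 34·150 = 4434 − 5100 = -666
S_xx = nΣx² − (Σx)² = 6·262 − 34² = 1572 − 1156 = 416
S_yy = nΣy² − (Σy)² = 6·4232 − 150² = 25392 − 22500 = 2892
r = S_xy / √(S_xx·S_yy) = -666 / √(416·2892) = -666 / √1203072 = -666 / 1096.8464 = -0.6072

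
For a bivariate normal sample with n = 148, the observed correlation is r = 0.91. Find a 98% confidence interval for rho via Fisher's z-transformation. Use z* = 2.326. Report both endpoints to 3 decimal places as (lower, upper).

z_r = atanh(0.91) = 1.527524;  SE = 1/√(n−3) = 1/√145 = 0.083045
z-limits: 1.527524 ± 2.326·0.083045 = 1.527524 ± 0.193163 = [1.334361, 1.720687]
ρ-limits: (tanh 1.334361, tanh 1.720687) = (0.870, 0.938)

(0.870, 0.938)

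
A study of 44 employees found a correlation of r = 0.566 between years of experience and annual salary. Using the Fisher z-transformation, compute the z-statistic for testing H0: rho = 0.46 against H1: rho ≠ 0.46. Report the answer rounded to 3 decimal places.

Fisher z: atanh(0.566) = 0.641618, atanh(0.46) = 0.497311
z = (z_r − z_0)·√(n−3) = (0.641618 − 0.497311)·√41 = 0.144307 · 6.403124 = 0.924

0.924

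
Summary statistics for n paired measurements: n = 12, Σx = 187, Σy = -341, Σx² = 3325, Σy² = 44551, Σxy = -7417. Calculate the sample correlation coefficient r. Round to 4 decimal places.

-0.5557

S_xy = nΣxy − ΣxΣy = 12·(-7417) − 187·(-341) = -89004 − (-63767) = -25237
S_xx = nΣx² − (Σx)² = 12·3325 − 187² = 39900 − 34969 = 4931
S_yy = nΣy² − (Σy)² = 12·44551 − (-341)² = 534612 − 116281 = 418331
r = S_xy / √(S_xx·S_yy) = -25237 / √(4931·418331) = -25237 / √2062790161 = -25237 / 45417.9498 = -0.5557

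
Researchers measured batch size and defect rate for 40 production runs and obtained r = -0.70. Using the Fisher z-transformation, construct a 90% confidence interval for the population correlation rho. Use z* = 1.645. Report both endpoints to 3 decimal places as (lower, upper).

Fisher z: z_r = atanh(r) = ½·ln((1+(-0.70))/(1−(-0.70))) = -0.867301
SE(z) = 1/√(n−3) = 1/√37 = 0.164399
90% ⇒ z* = 1.645; margin = 1.645·0.164399 = 0.270436
CI on z-scale: (-1.137737, -0.596865)
Back-transform: tanh(-1.137737) = -0.813651, tanh(-0.596865) = -0.534815

(-0.814, -0.535)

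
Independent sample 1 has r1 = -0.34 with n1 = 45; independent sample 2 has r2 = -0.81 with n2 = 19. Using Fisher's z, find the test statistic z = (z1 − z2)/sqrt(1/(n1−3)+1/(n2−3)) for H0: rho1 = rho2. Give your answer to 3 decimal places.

z1 = atanh(-0.34) = -0.354093,  z2 = atanh(-0.81) = -1.127029
SE = √(1/(n1−3) + 1/(n2−3)) = √(1/42 + 1/16) = √(0.0238095 + 0.0625000) = √0.0863095 = 0.293785
z = (z1 − z2)/SE = (-0.354093 − (-1.127029)) / 0.293785 = 0.772936 / 0.293785 = 2.631

2.631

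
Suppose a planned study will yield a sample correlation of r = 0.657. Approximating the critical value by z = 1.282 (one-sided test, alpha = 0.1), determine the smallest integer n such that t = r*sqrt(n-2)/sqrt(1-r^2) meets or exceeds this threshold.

Need r·√(n−2)/√(1−r²) ≥ 1.282
√(n−2) ≥ 1.282·√(1−0.431649) / 0.657 = 1.282·0.753891 / 0.657 = 1.4711
n−2 ≥ 2.1641  ⇒  n ≥ 4.1641
Smallest integer n = 5

5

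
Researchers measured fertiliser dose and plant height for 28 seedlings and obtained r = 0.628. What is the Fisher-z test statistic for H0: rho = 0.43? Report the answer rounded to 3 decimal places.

1.391

z_r = atanh(0.628) = 0.738107,  z_0 = atanh(0.43) = 0.459897
SE = 1/√(n−3) = 1/√25 = 0.200000
z = (z_r − z_0)/SE = (0.738107 − 0.459897) / 0.200000 = 0.278210 / 0.200000 = 1.391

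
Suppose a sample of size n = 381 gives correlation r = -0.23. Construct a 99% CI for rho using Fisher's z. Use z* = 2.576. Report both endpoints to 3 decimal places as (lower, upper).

(-0.351, -0.101)

Fisher z: z_r = atanh(r) = ½·ln((1+(-0.23))/(1−(-0.23))) = -0.234189
SE(z) = 1/√(n−3) = 1/√378 = 0.051434
99% ⇒ z* = 2.576; margin = 2.576·0.051434 = 0.132494
CI on z-scale: (-0.366683, -0.101695)
Back-transform: tanh(-0.366683) = -0.351087, tanh(-0.101695) = -0.101346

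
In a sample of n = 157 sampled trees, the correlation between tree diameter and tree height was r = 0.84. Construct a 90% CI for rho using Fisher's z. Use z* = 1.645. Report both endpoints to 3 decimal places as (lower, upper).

Fisher z: z_r = atanh(r) = ½·ln((1+0.84)/(1−0.84)) = 1.221174
SE(z) = 1/√(n−3) = 1/√154 = 0.080582
90% ⇒ z* = 1.645; margin = 1.645·0.080582 = 0.132557
CI on z-scale: (1.088617, 1.353731)
Back-transform: tanh(1.088617) = 0.796373, tanh(1.353731) = 0.874931

(0.796, 0.875)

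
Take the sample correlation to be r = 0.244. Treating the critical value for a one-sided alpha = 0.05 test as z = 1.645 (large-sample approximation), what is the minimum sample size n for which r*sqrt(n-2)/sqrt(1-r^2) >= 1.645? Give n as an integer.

Need r·√(n−2)/√(1−r²) ≥ 1.645
√(n−2) ≥ 1.645·√(1−0.059536) / 0.244 = 1.645·0.969775 / 0.244 = 6.5380
n−2 ≥ 42.7454  ⇒  n ≥ 44.7454
Smallest integer n = 45

45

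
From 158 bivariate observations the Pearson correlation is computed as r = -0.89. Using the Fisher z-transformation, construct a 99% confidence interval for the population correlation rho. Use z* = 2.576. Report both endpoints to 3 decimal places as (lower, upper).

(-0.926, -0.838)

Fisher z: z_r = atanh(r) = ½·ln((1+(-0.89))/(1−(-0.89))) = -1.421926
SE(z) = 1/√(n−3) = 1/√155 = 0.080322
99% ⇒ z* = 2.576; margin = 2.576·0.080322 = 0.206909
CI on z-scale: (-1.628835, -1.215017)
Back-transform: tanh(-1.628835) = -0.925895, tanh(-1.215017) = -0.838178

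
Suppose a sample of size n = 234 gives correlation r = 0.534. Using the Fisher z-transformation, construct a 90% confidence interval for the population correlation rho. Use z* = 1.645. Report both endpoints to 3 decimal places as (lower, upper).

z_r = atanh(0.534) = 0.595724;  SE = 1/√(n−3) = 1/√231 = 0.065795
z-limits: 0.595724 ± 1.645·0.065795 = 0.595724 ± 0.108233 = [0.487491, 0.703957]
ρ-limits: (tanh 0.487491, tanh 0.703957) = (0.452, 0.607)

(0.452, 0.607)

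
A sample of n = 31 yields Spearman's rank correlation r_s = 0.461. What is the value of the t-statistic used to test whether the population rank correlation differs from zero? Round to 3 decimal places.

t = r_s·√(n−2) / √(1−r_s²) with r_s = 0.461, n = 31
  = 0.461·√29 / √(1 − 0.212521)
  = 0.461·5.385165 / 0.887400
  = 2.482561 / 0.887400 = 2.798

2.798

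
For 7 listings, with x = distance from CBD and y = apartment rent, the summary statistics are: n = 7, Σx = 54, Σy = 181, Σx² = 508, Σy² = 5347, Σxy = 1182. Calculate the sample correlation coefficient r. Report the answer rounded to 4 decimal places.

Numerator: nΣxy − (Σx)(Σy) = 7·1182 − (54)(181) = -1500
Denominator: √[(nΣx²−(Σx)²)(nΣy²−(Σy)²)]
  nΣx²−(Σx)² = 7·508 − 2916 = 640;  nΣy²−(Σy)² = 7·5347 − 32761 = 4668
  √(640·4668) = √2987520 = 1728.4444
r = -1500 / 1728.4444 = -0.8678

-0.8678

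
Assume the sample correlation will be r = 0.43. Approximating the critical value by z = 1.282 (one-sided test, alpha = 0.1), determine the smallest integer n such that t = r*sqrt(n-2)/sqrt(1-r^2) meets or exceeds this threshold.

Need r·√(n−2)/√(1−r²) ≥ 1.282
√(n−2) ≥ 1.282·√(1−0.1849) / 0.43 = 1.282·0.902829 / 0.43 = 2.6917
n−2 ≥ 7.2452  ⇒  n ≥ 9.2452
Smallest integer n = 10

10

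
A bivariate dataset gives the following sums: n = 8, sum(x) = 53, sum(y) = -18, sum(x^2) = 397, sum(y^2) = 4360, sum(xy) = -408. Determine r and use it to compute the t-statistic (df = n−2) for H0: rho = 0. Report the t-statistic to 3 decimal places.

S_xy = nΣxy − ΣxΣy = 8·(-408) − 53·(-18) = -3264 − (-954) = -2310
S_xx = nΣx² − (Σx)² = 8·397 − 53² = 3176 − 2809 = 367
S_yy = nΣy² − (Σy)² = 8·4360 − (-18)² = 34880 − 324 = 34556
r = S_xy / √(S_xx·S_yy) = -2310 / √(367·34556) = -2310 / √12682052 = -2310 / 3561.1869 = -0.6487
t = r·√(n−2)/√(1−r²) = -0.6487·√6 / √(1−0.420812) = -1.588984 / 0.761044 = -2.088

-2.088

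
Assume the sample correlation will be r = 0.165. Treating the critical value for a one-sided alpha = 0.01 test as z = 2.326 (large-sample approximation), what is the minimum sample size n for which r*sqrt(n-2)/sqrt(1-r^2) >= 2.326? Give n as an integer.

196

Need r·√(n−2)/√(1−r²) ≥ 2.326
√(n−2) ≥ 2.326·√(1−0.027225) / 0.165 = 2.326·0.986294 / 0.165 = 13.9038
n−2 ≥ 193.3157  ⇒  n ≥ 195.3157
Smallest integer n = 196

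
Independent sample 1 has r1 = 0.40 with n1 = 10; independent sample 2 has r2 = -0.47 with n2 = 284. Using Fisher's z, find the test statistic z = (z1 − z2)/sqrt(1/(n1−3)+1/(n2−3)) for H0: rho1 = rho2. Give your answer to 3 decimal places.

z1 = atanh(0.40) = 0.423649,  z2 = atanh(-0.47) = -0.510070
SE = √(1/(n1−3) + 1/(n2−3)) = √(1/7 + 1/281) = √(0.1428571 + 0.0035587) = √0.1464158 = 0.382643
z = (z1 − z2)/SE = (0.423649 − (-0.510070)) / 0.382643 = 0.933719 / 0.382643 = 2.440

2.440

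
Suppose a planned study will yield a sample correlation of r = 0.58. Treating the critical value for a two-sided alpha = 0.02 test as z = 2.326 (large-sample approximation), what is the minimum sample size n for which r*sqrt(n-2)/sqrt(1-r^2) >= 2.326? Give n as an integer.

13

r√(n−2)/√(1−r²) ≥ 2.326  ⇔  n−2 ≥ (2.326)²·(1−r²)/r²
(1−r²)/r² = (1−0.3364)/0.3364 = 1.9727
n ≥ 2 + 5.410276·1.9727 = 2 + 10.6729 = 12.6729
⌈12.6729⌉ = 13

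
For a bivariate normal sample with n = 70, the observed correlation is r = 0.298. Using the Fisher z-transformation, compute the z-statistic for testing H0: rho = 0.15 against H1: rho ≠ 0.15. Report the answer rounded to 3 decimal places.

1.278

Fisher z: atanh(0.298) = 0.307323, atanh(0.15) = 0.151140
z = (z_r − z_0)·√(n−3) = (0.307323 − 0.151140)·√67 = 0.156183 · 8.185353 = 1.278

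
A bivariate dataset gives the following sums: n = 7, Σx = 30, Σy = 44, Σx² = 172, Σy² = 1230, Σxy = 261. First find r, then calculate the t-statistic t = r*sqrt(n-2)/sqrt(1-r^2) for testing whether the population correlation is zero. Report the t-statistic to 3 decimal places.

0.852

S_xy = nΣxy − ΣxΣy = 7·261 − 30·44 = 1827 − 1320 = 507
S_xx = nΣx² − (Σx)² = 7·172 − 30² = 1204 − 900 = 304
S_yy = nΣy² − (Σy)² = 7·1230 − 44² = 8610 − 1936 = 6674
r = S_xy / √(S_xx·S_yy) = 507 / √(304·6674) = 507 / √2028896 = 507 / 1424.3932 = 0.3559
t = r·√(n−2)/√(1−r²) = 0.3559·√5 / √(1−0.126665) = 0.795817 / 0.934524 = 0.852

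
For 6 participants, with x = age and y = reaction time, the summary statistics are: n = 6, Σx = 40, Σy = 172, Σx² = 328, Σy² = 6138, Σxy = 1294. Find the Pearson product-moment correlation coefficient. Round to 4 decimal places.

0.5414

S_xy = nΣxy − ΣxΣy = 6·1294 − 40·172 = 7764 − 6880 = 884
S_xx = nΣx² − (Σx)² = 6·328 − 40² = 1968 − 1600 = 368
S_yy = nΣy² − (Σy)² = 6·6138 − 172² = 36828 − 29584 = 7244
r = S_xy / √(S_xx·S_yy) = 884 / √(368·7244) = 884 / √2665792 = 884 / 1632.7253 = 0.5414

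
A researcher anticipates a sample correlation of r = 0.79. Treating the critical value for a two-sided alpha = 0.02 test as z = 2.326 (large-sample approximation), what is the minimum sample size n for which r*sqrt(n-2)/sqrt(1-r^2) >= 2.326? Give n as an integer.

Need r·√(n−2)/√(1−r²) ≥ 2.326
√(n−2) ≥ 2.326·√(1−0.6241) / 0.79 = 2.326·0.613107 / 0.79 = 1.8052
n−2 ≥ 3.2587  ⇒  n ≥ 5.2587
Smallest integer n = 6

6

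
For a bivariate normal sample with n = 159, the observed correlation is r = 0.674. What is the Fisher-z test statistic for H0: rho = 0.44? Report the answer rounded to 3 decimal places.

z_r = atanh(0.674) = 0.818037,  z_0 = atanh(0.44) = 0.472231
SE = 1/√(n−3) = 1/√156 = 0.080064
z = (z_r − z_0)/SE = (0.818037 − 0.472231) / 0.080064 = 0.345806 / 0.080064 = 4.319

4.319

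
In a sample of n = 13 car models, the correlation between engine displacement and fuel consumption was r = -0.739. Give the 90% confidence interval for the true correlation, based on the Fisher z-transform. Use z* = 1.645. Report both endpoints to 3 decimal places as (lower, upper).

Fisher z: z_r = atanh(r) = ½·ln((1+(-0.739))/(1−(-0.739))) = -0.948273
SE(z) = 1/√(n−3) = 1/√10 = 0.316228
90% ⇒ z* = 1.645; margin = 1.645·0.316228 = 0.520195
CI on z-scale: (-1.468468, -0.428078)
Back-transform: tanh(-1.468468) = -0.899285, tanh(-0.428078) = -0.403714

(-0.899, -0.404)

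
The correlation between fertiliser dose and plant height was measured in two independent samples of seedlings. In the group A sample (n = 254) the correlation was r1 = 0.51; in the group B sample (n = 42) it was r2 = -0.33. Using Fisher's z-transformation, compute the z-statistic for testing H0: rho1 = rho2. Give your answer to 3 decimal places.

5.261

Fisher z-transforms: z1 = atanh(0.51) = 0.562730, z2 = atanh(-0.33) = -0.342828; difference d = 0.905558
Var(d) = 1/251 + 1/39 = 0.0039841 + 0.0256410 = 0.0296251
z = d/√Var(d) = 0.905558 / √0.0296251 = 0.905558 / 0.172119 = 5.261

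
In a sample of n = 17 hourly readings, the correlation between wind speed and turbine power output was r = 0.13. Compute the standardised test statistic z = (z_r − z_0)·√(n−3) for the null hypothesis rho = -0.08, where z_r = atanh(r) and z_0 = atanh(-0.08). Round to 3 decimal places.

0.789

Fisher z: atanh(0.13) = 0.130740, atanh(-0.08) = -0.080171
z = (z_r − z_0)·√(n−3) = (0.130740 − (-0.080171))·√14 = 0.210911 · 3.741657 = 0.789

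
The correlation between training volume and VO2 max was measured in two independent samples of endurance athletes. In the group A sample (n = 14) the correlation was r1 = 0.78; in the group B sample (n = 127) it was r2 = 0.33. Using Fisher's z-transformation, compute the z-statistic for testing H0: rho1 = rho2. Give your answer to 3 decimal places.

2.233

z1 = atanh(0.78) = 1.045371,  z2 = atanh(0.33) = 0.342828
SE = √(1/(n1−3) + 1/(n2−3)) = √(1/11 + 1/124) = √(0.0909091 + 0.0080645) = √0.0989736 = 0.314601
z = (z1 − z2)/SE = (1.045371 − 0.342828) / 0.314601 = 0.702543 / 0.314601 = 2.233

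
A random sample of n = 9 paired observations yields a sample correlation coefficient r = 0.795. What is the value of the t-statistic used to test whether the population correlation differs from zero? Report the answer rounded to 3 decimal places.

t = r·√(n−2) / √(1−r²) with r = 0.795, n = 9
  = 0.795·√7 / √(1 − 0.632025)
  = 0.795·2.645751 / 0.606609
  = 2.103372 / 0.606609 = 3.467

3.467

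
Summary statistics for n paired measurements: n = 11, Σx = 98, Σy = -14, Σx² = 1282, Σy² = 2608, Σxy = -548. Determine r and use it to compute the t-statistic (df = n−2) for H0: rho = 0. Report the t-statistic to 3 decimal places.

S_xy = nΣxy − ΣxΣy = 11·(-548) − 98·(-14) = -6028 − (-1372) = -4656
S_xx = nΣx² − (Σx)² = 11·1282 − 98² = 14102 − 9604 = 4498
S_yy = nΣy² − (Σy)² = 11·2608 − (-14)² = 28688 − 196 = 28492
r = S_xy / √(S_xx·S_yy) = -4656 / √(4498·28492) = -4656 / √128157016 = -4656 / 11320.6456 = -0.4113
t = r·√(n−2)/√(1−r²) = -0.4113·√9 / √(1−0.169168) = -1.233900 / 0.911500 = -1.354

-1.354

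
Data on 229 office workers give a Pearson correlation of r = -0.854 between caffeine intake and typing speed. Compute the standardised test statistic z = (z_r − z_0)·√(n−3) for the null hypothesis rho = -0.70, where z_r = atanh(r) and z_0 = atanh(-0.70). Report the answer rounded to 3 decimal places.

-6.065

z_r = atanh(-0.854) = -1.270747,  z_0 = atanh(-0.70) = -0.867301
SE = 1/√(n−3) = 1/√226 = 0.066519
z = (z_r − z_0)/SE = (-1.270747 − (-0.867301)) / 0.066519 = -0.403446 / 0.066519 = -6.065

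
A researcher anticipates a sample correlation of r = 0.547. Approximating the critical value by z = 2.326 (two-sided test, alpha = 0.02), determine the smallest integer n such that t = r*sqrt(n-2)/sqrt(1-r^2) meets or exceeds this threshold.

Need r·√(n−2)/√(1−r²) ≥ 2.326
√(n−2) ≥ 2.326·√(1−0.299209) / 0.547 = 2.326·0.837133 / 0.547 = 3.5597
n−2 ≥ 12.6715  ⇒  n ≥ 14.6715
Smallest integer n = 15

15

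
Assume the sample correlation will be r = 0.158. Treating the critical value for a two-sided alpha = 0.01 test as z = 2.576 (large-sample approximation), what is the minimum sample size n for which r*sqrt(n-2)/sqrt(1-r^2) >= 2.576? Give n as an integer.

262

Need r·√(n−2)/√(1−r²) ≥ 2.576
√(n−2) ≥ 2.576·√(1−0.024964) / 0.158 = 2.576·0.987439 / 0.158 = 16.0990
n−2 ≥ 259.1778  ⇒  n ≥ 261.1778
Smallest integer n = 262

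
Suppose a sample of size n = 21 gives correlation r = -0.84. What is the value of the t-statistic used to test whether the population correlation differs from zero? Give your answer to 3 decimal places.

-6.748

1 − r² = 1 − 0.7056 = 0.2944;  √(1−r²) = 0.542586
√(n−2) = √19 = 4.358899
t = r·√(n−2)/√(1−r²) = -0.84 · 4.358899 / 0.542586 = -6.748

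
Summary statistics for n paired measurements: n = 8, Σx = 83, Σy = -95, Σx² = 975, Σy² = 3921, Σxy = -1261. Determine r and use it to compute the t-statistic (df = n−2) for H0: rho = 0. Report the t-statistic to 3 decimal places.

-1.371

Numerator: nΣxy − (Σx)(Σy) = 8·(-1261) − (83)(-95) = -2203
Denominator: √[(nΣx²−(Σx)²)(nΣy²−(Σy)²)]
  nΣx²−(Σx)² = 8·975 − 6889 = 911;  nΣy²−(Σy)² = 8·3921 − 9025 = 22343
  √(911·22343) = √20354473 = 4511.5932
r = -2203 / 4511.5932 = -0.4883
t = r·√(n−2)/√(1−r²) = -0.4883·√6 / √(1−0.238437) = -1.196086 / 0.872676 = -1.371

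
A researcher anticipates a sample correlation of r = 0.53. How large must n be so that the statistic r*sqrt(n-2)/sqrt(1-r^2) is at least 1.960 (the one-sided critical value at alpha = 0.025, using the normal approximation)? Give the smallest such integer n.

12

r√(n−2)/√(1−r²) ≥ 1.960  ⇔  n−2 ≥ (1.960)²·(1−r²)/r²
(1−r²)/r² = (1−0.2809)/0.2809 = 2.5600
n ≥ 2 + 3.8416·2.5600 = 2 + 9.8345 = 11.8345
⌈11.8345⌉ = 12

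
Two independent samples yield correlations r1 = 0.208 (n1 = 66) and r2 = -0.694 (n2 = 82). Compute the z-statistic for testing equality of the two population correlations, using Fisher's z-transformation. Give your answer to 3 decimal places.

6.315

Fisher z-transforms: z1 = atanh(0.208) = 0.211080, z2 = atanh(-0.694) = -0.855631; difference d = 1.066711
Var(d) = 1/63 + 1/79 = 0.0158730 + 0.0126582 = 0.0285312
z = d/√Var(d) = 1.066711 / √0.0285312 = 1.066711 / 0.168912 = 6.315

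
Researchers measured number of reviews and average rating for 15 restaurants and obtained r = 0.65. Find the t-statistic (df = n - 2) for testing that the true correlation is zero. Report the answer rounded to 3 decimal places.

t = r·√(n−2) / √(1−r²) with r = 0.65, n = 15
  = 0.65·√13 / √(1 − 0.4225)
  = 0.65·3.605551 / 0.759934
  = 2.343608 / 0.759934 = 3.084

3.084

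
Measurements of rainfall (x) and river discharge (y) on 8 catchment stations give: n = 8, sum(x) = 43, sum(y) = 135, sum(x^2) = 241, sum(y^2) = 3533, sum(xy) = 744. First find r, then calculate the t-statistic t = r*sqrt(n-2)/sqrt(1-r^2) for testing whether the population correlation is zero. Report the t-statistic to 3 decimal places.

Numerator: nΣxy − (Σx)(Σy) = 8·744 − (43)(135) = 147
Denominator: √[(nΣx²−(Σx)²)(nΣy²−(Σy)²)]
  nΣx²−(Σx)² = 8·241 − 1849 = 79;  nΣy²−(Σy)² = 8·3533 − 18225 = 10039
  √(79·10039) = √793081 = 890.5510
r = 147 / 890.5510 = 0.1651
t = r·√(n−2)/√(1−r²) = 0.1651·√6 / √(1−0.027258) = 0.404411 / 0.986277 = 0.410

0.410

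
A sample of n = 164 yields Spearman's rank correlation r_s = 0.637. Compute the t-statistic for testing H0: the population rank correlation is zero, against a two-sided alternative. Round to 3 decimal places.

10.518

t = r_s·√(n−2) / √(1−r_s²) with r_s = 0.637, n = 164
  = 0.637·√162 / √(1 − 0.405769)
  = 0.637·12.727922 / 0.770864
  = 8.107686 / 0.770864 = 10.518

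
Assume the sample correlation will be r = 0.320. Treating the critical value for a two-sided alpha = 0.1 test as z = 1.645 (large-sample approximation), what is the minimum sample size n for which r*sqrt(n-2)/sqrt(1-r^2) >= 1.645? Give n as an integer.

26

r√(n−2)/√(1−r²) ≥ 1.645  ⇔  n−2 ≥ (1.645)²·(1−r²)/r²
(1−r²)/r² = (1−0.102400)/0.102400 = 8.7656
n ≥ 2 + 2.706025·8.7656 = 2 + 23.7199 = 25.7199
⌈25.7199⌉ = 26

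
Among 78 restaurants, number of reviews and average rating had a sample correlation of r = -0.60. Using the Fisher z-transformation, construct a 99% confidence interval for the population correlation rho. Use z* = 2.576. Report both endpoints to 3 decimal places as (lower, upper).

(-0.758, -0.376)

Fisher z: z_r = atanh(r) = ½·ln((1+(-0.60))/(1−(-0.60))) = -0.693147
SE(z) = 1/√(n−3) = 1/√75 = 0.115470
99% ⇒ z* = 2.576; margin = 2.576·0.115470 = 0.297451
CI on z-scale: (-0.990598, -0.395696)
Back-transform: tanh(-0.990598) = -0.757617, tanh(-0.395696) = -0.376260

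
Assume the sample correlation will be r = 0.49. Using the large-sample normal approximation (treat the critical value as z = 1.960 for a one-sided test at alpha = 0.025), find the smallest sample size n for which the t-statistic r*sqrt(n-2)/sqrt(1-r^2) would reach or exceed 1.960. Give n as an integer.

r√(n−2)/√(1−r²) ≥ 1.960  ⇔  n−2 ≥ (1.960)²·(1−r²)/r²
(1−r²)/r² = (1−0.2401)/0.2401 = 3.1649
n ≥ 2 + 3.8416·3.1649 = 2 + 12.1583 = 14.1583
⌈14.1583⌉ = 15

15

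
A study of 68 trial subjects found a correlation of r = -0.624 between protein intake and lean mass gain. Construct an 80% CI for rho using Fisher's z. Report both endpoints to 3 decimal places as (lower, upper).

z_r = atanh(-0.624) = -0.731529;  SE = 1/√(n−3) = 1/√65 = 0.124035
z-limits: -0.731529 ± 1.282·0.124035 = -0.731529 ± 0.159013 = [-0.890542, -0.572516]
ρ-limits: (tanh -0.890542, tanh -0.572516) = (-0.712, -0.517)

(-0.712, -0.517)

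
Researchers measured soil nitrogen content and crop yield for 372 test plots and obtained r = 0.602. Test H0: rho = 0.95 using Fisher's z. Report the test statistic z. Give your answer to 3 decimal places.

-21.812

z_r = atanh(0.602) = 0.696278,  z_0 = atanh(0.95) = 1.831781
SE = 1/√(n−3) = 1/√369 = 0.052058
z = (z_r − z_0)/SE = (0.696278 − 1.831781) / 0.052058 = -1.135503 / 0.052058 = -21.812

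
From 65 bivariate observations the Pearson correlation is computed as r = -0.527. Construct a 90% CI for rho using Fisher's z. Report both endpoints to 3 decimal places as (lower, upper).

z_r = atanh(-0.527) = -0.585982;  SE = 1/√(n−3) = 1/√62 = 0.127000
z-limits: -0.585982 ± 1.645·0.127000 = -0.585982 ± 0.208915 = [-0.794897, -0.377067]
ρ-limits: (tanh -0.794897, tanh -0.377067) = (-0.661, -0.360)

(-0.661, -0.360)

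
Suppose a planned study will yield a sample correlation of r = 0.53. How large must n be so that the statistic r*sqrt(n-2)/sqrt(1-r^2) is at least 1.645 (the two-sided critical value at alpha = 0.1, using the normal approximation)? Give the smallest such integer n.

r√(n−2)/√(1−r²) ≥ 1.645  ⇔  n−2 ≥ (1.645)²·(1−r²)/r²
(1−r²)/r² = (1−0.2809)/0.2809 = 2.5600
n ≥ 2 + 2.706025·2.5600 = 2 + 6.9274 = 8.9274
⌈8.9274⌉ = 9

9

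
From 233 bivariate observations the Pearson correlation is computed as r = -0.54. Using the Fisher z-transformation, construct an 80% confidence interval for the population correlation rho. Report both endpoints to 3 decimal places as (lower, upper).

Fisher z: z_r = atanh(r) = ½·ln((1+(-0.54))/(1−(-0.54))) = -0.604156
SE(z) = 1/√(n−3) = 1/√230 = 0.065938
80% ⇒ z* = 1.282; margin = 1.282·0.065938 = 0.084533
CI on z-scale: (-0.688689, -0.519623)
Back-transform: tanh(-0.688689) = -0.597139, tanh(-0.519623) = -0.477409

(-0.597, -0.477)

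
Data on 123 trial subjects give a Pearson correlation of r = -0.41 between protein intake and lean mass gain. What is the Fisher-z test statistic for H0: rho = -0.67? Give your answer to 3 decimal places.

Fisher z: atanh(-0.41) = -0.435611, atanh(-0.67) = -0.810743
z = (z_r − z_0)·√(n−3) = (-0.435611 − (-0.810743))·√120 = 0.375132 · 10.954451 = 4.109

4.109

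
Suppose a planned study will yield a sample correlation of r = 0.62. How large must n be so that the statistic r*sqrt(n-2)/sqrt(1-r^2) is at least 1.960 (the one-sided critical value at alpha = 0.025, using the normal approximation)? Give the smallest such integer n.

r√(n−2)/√(1−r²) ≥ 1.960  ⇔  n−2 ≥ (1.960)²·(1−r²)/r²
(1−r²)/r² = (1−0.3844)/0.3844 = 1.6015
n ≥ 2 + 3.8416·1.6015 = 2 + 6.1523 = 8.1523
⌈8.1523⌉ = 9

9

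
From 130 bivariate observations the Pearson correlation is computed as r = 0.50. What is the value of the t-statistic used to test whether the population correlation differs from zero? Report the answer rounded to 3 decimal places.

t = r·√(n−2) / √(1−r²) with r = 0.50, n = 130
  = 0.50·√128 / √(1 − 0.2500)
  = 0.50·11.313708 / 0.866025
  = 5.656854 / 0.866025 = 6.532

6.532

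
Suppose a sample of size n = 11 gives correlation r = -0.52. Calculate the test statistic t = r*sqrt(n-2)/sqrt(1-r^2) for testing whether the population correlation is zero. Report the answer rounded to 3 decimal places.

-1.826

1 − r² = 1 − 0.2704 = 0.7296;  √(1−r²) = 0.854166
√(n−2) = √9 = 3.000000
t = r·√(n−2)/√(1−r²) = -0.52 · 3.000000 / 0.854166 = -1.826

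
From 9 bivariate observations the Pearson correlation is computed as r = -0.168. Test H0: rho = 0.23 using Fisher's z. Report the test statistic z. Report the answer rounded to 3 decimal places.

z_r = atanh(-0.168) = -0.169608,  z_0 = atanh(0.23) = 0.234189
SE = 1/√(n−3) = 1/√6 = 0.408248
z = (z_r − z_0)/SE = (-0.169608 − 0.234189) / 0.408248 = -0.403797 / 0.408248 = -0.989

-0.989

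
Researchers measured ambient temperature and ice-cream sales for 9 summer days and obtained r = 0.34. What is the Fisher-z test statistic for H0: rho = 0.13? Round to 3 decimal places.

Fisher z: atanh(0.34) = 0.354093, atanh(0.13) = 0.130740
z = (z_r − z_0)·√(n−3) = (0.354093 − 0.130740)·√6 = 0.223353 · 2.449490 = 0.547

0.547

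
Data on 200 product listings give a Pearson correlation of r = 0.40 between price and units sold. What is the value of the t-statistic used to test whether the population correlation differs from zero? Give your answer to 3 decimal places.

t = r·√(n−2) / √(1−r²) with r = 0.40, n = 200
  = 0.40·√198 / √(1 − 0.1600)
  = 0.40·14.071247 / 0.916515
  = 5.628499 / 0.916515 = 6.141

6.141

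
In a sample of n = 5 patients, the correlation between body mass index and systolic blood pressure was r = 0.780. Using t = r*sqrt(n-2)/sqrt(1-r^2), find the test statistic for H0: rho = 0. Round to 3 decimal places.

2.159

1 − r² = 1 − 0.608400 = 0.391600;  √(1−r²) = 0.625780
√(n−2) = √3 = 1.732051
t = r·√(n−2)/√(1−r²) = 0.780 · 1.732051 / 0.625780 = 2.159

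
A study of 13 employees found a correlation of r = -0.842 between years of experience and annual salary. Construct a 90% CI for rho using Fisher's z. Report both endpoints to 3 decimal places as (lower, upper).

z_r = atanh(-0.842) = -1.228006;  SE = 1/√(n−3) = 1/√10 = 0.316228
z-limits: -1.228006 ± 1.645·0.316228 = -1.228006 ± 0.520195 = [-1.748201, -0.707811]
ρ-limits: (tanh -1.748201, tanh -0.707811) = (-0.941, -0.609)

(-0.941, -0.609)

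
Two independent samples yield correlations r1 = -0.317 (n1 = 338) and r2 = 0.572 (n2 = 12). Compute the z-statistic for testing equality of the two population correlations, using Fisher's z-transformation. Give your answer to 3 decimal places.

z1 = atanh(-0.317) = -0.328308,  z2 = atanh(0.572) = 0.650490
SE = √(1/(n1−3) + 1/(n2−3)) = √(1/335 + 1/9) = √(0.0029851 + 0.1111111) = √0.1140962 = 0.337781
z = (z1 − z2)/SE = (-0.328308 − 0.650490) / 0.337781 = -0.978798 / 0.337781 = -2.898

-2.898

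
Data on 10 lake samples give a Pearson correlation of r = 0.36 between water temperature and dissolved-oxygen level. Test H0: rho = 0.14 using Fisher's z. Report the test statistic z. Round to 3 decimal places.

0.624

Fisher z: atanh(0.36) = 0.376886, atanh(0.14) = 0.140926
z = (z_r − z_0)·√(n−3) = (0.376886 − 0.140926)·√7 = 0.235960 · 2.645751 = 0.624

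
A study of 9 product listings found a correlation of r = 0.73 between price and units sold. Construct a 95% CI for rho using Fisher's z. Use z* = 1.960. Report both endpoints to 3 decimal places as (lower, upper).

(0.128, 0.939)

Fisher z: z_r = atanh(r) = ½·ln((1+0.73)/(1−0.73)) = 0.928727
SE(z) = 1/√(n−3) = 1/√6 = 0.408248
95% ⇒ z* = 1.960; margin = 1.960·0.408248 = 0.800166
CI on z-scale: (0.128561, 1.728893)
Back-transform: tanh(0.128561) = 0.127857, tanh(1.728893) = 0.938925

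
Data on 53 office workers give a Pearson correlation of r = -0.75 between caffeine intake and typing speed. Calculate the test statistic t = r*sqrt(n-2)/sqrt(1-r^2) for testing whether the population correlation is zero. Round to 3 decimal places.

1 − r² = 1 − 0.5625 = 0.4375;  √(1−r²) = 0.661438
√(n−2) = √51 = 7.141428
t = r·√(n−2)/√(1−r²) = -0.75 · 7.141428 / 0.661438 = -8.098

-8.098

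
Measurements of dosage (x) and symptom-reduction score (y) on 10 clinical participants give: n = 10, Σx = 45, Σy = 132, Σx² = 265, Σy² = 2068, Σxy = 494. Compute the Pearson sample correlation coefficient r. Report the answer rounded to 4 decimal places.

Numerator: nΣxy − (Σx)(Σy) = 10·494 − (45)(132) = -1000
Denominator: √[(nΣx²−(Σx)²)(nΣy²−(Σy)²)]
  nΣx²−(Σx)² = 10·265 − 2025 = 625;  nΣy²−(Σy)² = 10·2068 − 17424 = 3256
  √(625·3256) = √2035000 = 1426.5343
r = -1000 / 1426.5343 = -0.7010

-0.7010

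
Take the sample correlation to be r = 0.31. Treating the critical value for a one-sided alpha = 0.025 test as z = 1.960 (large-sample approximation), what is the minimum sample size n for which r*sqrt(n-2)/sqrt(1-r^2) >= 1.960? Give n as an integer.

39

r√(n−2)/√(1−r²) ≥ 1.960  ⇔  n−2 ≥ (1.960)²·(1−r²)/r²
(1−r²)/r² = (1−0.0961)/0.0961 = 9.4058
n ≥ 2 + 3.8416·9.4058 = 2 + 36.1333 = 38.1333
⌈38.1333⌉ = 39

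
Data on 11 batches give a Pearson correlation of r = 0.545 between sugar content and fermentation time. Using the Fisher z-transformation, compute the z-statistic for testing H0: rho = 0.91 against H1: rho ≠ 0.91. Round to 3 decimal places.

-2.592

z_r = atanh(0.545) = 0.611241,  z_0 = atanh(0.91) = 1.527524
SE = 1/√(n−3) = 1/√8 = 0.353553
z = (z_r − z_0)/SE = (0.611241 − 1.527524) / 0.353553 = -0.916283 / 0.353553 = -2.592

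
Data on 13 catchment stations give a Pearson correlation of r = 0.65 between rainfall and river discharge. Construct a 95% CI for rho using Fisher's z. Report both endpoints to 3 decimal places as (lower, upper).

z_r = atanh(0.65) = 0.775299;  SE = 1/√(n−3) = 1/√10 = 0.316228
z-limits: 0.775299 ± 1.960·0.316228 = 0.775299 ± 0.619807 = [0.155492, 1.395106]
ρ-limits: (tanh 0.155492, tanh 1.395106) = (0.154, 0.884)

(0.154, 0.884)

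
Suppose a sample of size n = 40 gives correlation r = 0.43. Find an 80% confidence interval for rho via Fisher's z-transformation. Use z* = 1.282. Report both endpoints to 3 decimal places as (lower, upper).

z_r = atanh(0.43) = 0.459897;  SE = 1/√(n−3) = 1/√37 = 0.164399
z-limits: 0.459897 ± 1.282·0.164399 = 0.459897 ± 0.210760 = [0.249137, 0.670657]
ρ-limits: (tanh 0.249137, tanh 0.670657) = (0.244, 0.585)

(0.244, 0.585)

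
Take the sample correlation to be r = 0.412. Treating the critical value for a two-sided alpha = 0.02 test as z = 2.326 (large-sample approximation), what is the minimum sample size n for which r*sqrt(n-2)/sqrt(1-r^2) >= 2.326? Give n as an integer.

29

r√(n−2)/√(1−r²) ≥ 2.326  ⇔  n−2 ≥ (2.326)²·(1−r²)/r²
(1−r²)/r² = (1−0.169744)/0.169744 = 4.8912
n ≥ 2 + 5.410276·4.8912 = 2 + 26.4627 = 28.4627
⌈28.4627⌉ = 29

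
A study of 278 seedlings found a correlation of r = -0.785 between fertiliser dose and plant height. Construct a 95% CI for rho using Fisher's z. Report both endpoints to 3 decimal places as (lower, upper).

z_r = atanh(-0.785) = -1.058268;  SE = 1/√(n−3) = 1/√275 = 0.060302
z-limits: -1.058268 ± 1.960·0.060302 = -1.058268 ± 0.118192 = [-1.176460, -0.940076]
ρ-limits: (tanh -1.176460, tanh -0.940076) = (-0.826, -0.735)

(-0.826, -0.735)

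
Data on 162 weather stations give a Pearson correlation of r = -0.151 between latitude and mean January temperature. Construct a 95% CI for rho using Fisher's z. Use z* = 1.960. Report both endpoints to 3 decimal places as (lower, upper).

z_r = atanh(-0.151) = -0.152164;  SE = 1/√(n−3) = 1/√159 = 0.079305
z-limits: -0.152164 ± 1.960·0.079305 = -0.152164 ± 0.155438 = [-0.307602, 0.003274]
ρ-limits: (tanh -0.307602, tanh 0.003274) = (-0.298, 0.003)

(-0.298, 0.003)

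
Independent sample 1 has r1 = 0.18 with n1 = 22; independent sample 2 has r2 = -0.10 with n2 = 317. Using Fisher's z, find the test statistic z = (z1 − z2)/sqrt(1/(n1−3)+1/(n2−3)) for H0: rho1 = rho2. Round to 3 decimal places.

Fisher z-transforms: z1 = atanh(0.18) = 0.181983, z2 = atanh(-0.10) = -0.100335; difference d = 0.282318
Var(d) = 1/19 + 1/314 = 0.0526316 + 0.0031847 = 0.0558163
z = d/√Var(d) = 0.282318 / √0.0558163 = 0.282318 / 0.236255 = 1.195

1.195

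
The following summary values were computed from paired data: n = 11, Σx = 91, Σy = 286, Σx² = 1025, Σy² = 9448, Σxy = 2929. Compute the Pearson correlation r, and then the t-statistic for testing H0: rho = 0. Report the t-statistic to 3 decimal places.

3.517

Numerator: nΣxy − (Σx)(Σy) = 11·2929 − (91)(286) = 6193
Denominator: √[(nΣx²−(Σx)²)(nΣy²−(Σy)²)]
  nΣx²−(Σx)² = 11·1025 − 8281 = 2994;  nΣy²−(Σy)² = 11·9448 − 81796 = 22132
  √(2994·22132) = √66263208 = 8140.2216
r = 6193 / 8140.2216 = 0.7608
t = r·√(n−2)/√(1−r²) = 0.7608·√9 / √(1−0.578817) = 2.282400 / 0.648986 = 3.517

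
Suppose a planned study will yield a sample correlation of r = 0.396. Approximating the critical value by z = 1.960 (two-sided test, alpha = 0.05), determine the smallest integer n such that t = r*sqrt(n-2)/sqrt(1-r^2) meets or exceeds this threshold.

Need r·√(n−2)/√(1−r²) ≥ 1.960
√(n−2) ≥ 1.960·√(1−0.156816) / 0.396 = 1.960·0.918251 / 0.396 = 4.5449
n−2 ≥ 20.6561  ⇒  n ≥ 22.6561
Smallest integer n = 23

23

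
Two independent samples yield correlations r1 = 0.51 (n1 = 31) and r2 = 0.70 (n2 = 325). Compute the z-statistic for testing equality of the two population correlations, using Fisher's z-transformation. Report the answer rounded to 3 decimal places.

-1.546

z1 = atanh(0.51) = 0.562730,  z2 = atanh(0.70) = 0.867301
SE = √(1/(n1−3) + 1/(n2−3)) = √(1/28 + 1/322) = √(0.0357143 + 0.0031056) = √0.0388199 = 0.197028
z = (z1 − z2)/SE = (0.562730 − 0.867301) / 0.197028 = -0.304571 / 0.197028 = -1.546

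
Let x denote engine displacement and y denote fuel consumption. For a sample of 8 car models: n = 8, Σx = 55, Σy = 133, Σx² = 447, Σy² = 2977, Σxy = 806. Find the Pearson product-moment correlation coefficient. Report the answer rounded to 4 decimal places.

Numerator: nΣxy − (Σx)(Σy) = 8·806 − (55)(133) = -867
Denominator: √[(nΣx²−(Σx)²)(nΣy²−(Σy)²)]
  nΣx²−(Σx)² = 8·447 − 3025 = 551;  nΣy²−(Σy)² = 8·2977 − 17689 = 6127
  √(551·6127) = √3375977 = 1837.3832
r = -867 / 1837.3832 = -0.4719

-0.4719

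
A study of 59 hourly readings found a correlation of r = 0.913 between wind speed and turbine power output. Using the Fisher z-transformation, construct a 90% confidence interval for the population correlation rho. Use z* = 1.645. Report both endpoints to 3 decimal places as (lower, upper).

z_r = atanh(0.913) = 1.545260;  SE = 1/√(n−3) = 1/√56 = 0.133631
z-limits: 1.545260 ± 1.645·0.133631 = 1.545260 ± 0.219823 = [1.325437, 1.765083]
ρ-limits: (tanh 1.325437, tanh 1.765083) = (0.868, 0.943)

(0.868, 0.943)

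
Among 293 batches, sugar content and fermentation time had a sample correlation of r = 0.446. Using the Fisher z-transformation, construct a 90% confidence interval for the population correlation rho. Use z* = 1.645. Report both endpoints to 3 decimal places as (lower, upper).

Fisher z: z_r = atanh(r) = ½·ln((1+0.446)/(1−0.446)) = 0.479696
SE(z) = 1/√(n−3) = 1/√290 = 0.058722
90% ⇒ z* = 1.645; margin = 1.645·0.058722 = 0.096598
CI on z-scale: (0.383098, 0.576294)
Back-transform: tanh(0.383098) = 0.365395, tanh(0.576294) = 0.519967

(0.365, 0.520)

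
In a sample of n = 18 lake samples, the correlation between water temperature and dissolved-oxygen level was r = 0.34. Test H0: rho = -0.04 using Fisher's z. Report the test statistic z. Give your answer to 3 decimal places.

1.526

z_r = atanh(0.34) = 0.354093,  z_0 = atanh(-0.04) = -0.040021
SE = 1/√(n−3) = 1/√15 = 0.258199
z = (z_r − z_0)/SE = (0.354093 − (-0.040021)) / 0.258199 = 0.394114 / 0.258199 = 1.526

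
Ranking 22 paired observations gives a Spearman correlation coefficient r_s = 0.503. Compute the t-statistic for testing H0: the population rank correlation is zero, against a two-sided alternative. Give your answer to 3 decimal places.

1 − r_s² = 1 − 0.253009 = 0.746991;  √(1−r_s²) = 0.864286
√(n−2) = √20 = 4.472136
t = r_s·√(n−2)/√(1−r_s²) = 0.503 · 4.472136 / 0.864286 = 2.603

2.603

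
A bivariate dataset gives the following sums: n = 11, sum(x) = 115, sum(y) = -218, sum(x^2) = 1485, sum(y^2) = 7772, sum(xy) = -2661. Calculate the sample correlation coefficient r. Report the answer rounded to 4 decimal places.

Numerator: nΣxy − (Σx)(Σy) = 11·(-2661) − (115)(-218) = -4201
Denominator: √[(nΣx²−(Σx)²)(nΣy²−(Σy)²)]
  nΣx²−(Σx)² = 11·1485 − 13225 = 3110;  nΣy²−(Σy)² = 11·7772 − 47524 = 37968
  √(3110·37968) = √118080480 = 10866.4843
r = -4201 / 10866.4843 = -0.3866

-0.3866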